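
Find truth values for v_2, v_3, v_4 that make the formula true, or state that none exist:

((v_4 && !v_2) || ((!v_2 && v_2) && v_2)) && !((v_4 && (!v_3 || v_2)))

v_2 = False; v_3 = True; v_4 = True

  (v_4 && !v_2) || ((!v_2 && v_2) && v_2) = True
    v_4 && !v_2 = True
      !v_2 = True
    (!v_2 && v_2) && v_2 = False
      !v_2 && v_2 = False
        !v_2 = True
  !((v_4 && (!v_3 || v_2))) = True
    v_4 && (!v_3 || v_2) = False
      !v_3 || v_2 = False
        !v_3 = False
Both conjuncts True, so the formula holds.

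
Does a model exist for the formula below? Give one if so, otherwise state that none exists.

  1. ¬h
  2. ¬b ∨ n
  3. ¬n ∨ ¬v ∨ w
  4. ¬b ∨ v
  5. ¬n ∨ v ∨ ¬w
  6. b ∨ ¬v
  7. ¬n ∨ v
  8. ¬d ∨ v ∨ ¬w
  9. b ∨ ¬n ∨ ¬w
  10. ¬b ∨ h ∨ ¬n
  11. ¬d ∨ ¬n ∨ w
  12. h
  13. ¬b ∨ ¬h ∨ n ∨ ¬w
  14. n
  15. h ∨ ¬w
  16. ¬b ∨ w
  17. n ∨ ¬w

Case h = True:
  Clause (¬h) is falsified — contradiction.
Case h = False:
  Clause (h) is falsified — contradiction.
Both cases fail, so the formula is unsatisfiable.

No satisfying assignment exists.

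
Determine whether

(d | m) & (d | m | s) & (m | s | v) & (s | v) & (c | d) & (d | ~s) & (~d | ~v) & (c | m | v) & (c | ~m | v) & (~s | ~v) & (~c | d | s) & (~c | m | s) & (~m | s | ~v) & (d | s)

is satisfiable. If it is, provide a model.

v = False; d = True; c = True; m = True; s = True

Try v = True:
  (~d | ~v) forces d = False.
  (d | m) forces m = True.
  (c | d) forces c = True.
  (d | ~s) forces s = False.
  clause (~c | d | s) is falsified — backtrack.
So v = False.
  then (s | v) forces s = True.
  then (d | ~s) forces d = True.
Try c = False:
  (c | m | v) forces m = True.
  clause (c | ~m | v) is falsified — backtrack.
So c = True.
Set m = True.
All clauses satisfied.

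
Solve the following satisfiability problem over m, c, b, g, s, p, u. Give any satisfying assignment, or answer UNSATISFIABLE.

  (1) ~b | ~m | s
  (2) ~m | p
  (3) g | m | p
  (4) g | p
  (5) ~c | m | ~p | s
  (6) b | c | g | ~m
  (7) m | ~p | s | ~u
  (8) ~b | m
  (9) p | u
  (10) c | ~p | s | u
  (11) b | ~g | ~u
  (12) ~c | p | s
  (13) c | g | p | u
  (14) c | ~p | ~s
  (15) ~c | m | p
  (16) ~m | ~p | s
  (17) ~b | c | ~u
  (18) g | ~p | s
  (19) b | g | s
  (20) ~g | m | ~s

m: True, c: True, b: False, g: False, s: True, p: True, u: False

Set m = True.
  then (~m | p) forces p = True.
  then (~m | ~p | s) forces s = True.
  then (c | ~p | ~s) forces c = True.
Set b = False.
Set g = False.
Set u = False.
All clauses satisfied.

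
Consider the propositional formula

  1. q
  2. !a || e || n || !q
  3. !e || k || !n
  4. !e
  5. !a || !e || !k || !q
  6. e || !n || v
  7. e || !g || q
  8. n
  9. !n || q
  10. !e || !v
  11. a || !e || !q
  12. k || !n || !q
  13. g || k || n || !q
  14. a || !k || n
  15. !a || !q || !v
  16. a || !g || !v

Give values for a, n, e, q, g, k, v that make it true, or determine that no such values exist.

Unit clause (q) forces q = True.
Unit clause (!e) forces e = False.
Unit clause (n) forces n = True.
In (k || !n || !q) only k is left, so k = True.
In (e || !n || v) only v is left, so v = True.
In (!a || !q || !v) only !a is left, so a = False.
In (a || !g || !v) only !g is left, so g = False.
All clauses satisfied.

a: False; n: True; e: False; q: True; g: False; k: True; v: True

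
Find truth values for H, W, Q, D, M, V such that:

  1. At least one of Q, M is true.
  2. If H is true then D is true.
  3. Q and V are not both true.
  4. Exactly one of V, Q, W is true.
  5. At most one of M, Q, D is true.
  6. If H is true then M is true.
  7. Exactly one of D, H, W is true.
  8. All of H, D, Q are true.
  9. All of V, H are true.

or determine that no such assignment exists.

UNSATISFIABLE

Case H = True:
  (2) with H=T forces D = True.
  Constraint (7) is violated (D=T, H=T) — contradiction.
Case H = False:
  Constraint (8) is violated (H=F) — contradiction.
Both cases fail — unsatisfiable.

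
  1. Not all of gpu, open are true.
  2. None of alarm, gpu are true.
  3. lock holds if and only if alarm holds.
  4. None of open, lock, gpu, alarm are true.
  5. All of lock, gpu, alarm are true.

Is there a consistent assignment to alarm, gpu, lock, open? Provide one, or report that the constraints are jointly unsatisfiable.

Unsatisfiable — no assignment works.

Case alarm = True:
  Constraint (2) is violated (alarm=T) — contradiction.
Case alarm = False:
  Constraint (5) is violated (alarm=F) — contradiction.
Both cases fail — unsatisfiable.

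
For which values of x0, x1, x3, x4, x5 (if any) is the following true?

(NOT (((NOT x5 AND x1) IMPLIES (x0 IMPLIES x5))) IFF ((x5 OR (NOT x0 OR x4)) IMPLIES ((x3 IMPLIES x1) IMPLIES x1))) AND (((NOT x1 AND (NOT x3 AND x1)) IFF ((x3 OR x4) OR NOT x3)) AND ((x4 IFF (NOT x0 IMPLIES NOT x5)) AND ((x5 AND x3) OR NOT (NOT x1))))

Unsatisfiable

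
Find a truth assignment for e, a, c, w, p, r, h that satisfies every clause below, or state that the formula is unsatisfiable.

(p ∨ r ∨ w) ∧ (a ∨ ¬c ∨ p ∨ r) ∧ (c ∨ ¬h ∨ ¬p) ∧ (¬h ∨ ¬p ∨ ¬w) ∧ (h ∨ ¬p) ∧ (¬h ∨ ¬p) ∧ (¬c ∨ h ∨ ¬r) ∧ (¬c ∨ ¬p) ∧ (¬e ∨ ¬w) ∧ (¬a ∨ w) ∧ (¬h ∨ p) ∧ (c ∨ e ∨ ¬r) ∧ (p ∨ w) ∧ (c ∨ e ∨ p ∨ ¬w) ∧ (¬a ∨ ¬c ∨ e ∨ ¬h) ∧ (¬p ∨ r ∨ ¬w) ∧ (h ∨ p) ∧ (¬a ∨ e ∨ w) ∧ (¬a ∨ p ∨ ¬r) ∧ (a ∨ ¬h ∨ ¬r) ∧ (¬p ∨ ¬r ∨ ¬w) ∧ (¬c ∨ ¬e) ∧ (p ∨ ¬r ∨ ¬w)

Unsatisfiable

Case p = True:
  (h ∨ ¬p) forces h = True.
  Clause (¬h ∨ ¬p) is falsified — contradiction.
Case p = False:
  (¬h ∨ p) forces h = False.
  Clause (h ∨ p) is falsified — contradiction.
Both cases fail, so the formula is unsatisfiable.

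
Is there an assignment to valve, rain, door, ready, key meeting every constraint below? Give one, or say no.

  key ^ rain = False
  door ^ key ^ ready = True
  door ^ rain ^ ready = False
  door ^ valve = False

UNSATISFIABLE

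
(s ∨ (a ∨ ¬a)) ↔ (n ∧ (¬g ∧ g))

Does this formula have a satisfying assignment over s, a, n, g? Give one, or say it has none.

Case a = True: the formula simplifies to n ∧ (¬g ∧ g).
  g = True: the conjunct ¬g is False.
  g = False: the conjunct g is False.
Case a = False: the formula simplifies to n ∧ (¬g ∧ g).
  g = True: the conjunct ¬g is False.
  g = False: the conjunct g is False.
Both cases fail — unsatisfiable.

UNSATISFIABLE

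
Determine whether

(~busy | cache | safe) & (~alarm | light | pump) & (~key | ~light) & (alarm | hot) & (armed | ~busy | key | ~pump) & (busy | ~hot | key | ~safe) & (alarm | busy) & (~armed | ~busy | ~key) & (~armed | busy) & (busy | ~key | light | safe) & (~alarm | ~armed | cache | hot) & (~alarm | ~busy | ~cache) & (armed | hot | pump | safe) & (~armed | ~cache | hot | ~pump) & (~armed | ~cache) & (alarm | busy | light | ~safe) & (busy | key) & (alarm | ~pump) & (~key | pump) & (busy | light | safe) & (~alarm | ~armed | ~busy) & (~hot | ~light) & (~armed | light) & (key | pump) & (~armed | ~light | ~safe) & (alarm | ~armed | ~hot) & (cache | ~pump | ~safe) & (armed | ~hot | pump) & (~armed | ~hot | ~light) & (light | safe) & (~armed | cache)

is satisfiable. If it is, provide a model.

busy = False, pump = True, cache = True, hot = True, key = True, safe = True, light = False, armed = False, alarm = True

Set busy = False.
  then (alarm | busy) forces alarm = True.
  then (~armed | busy) forces armed = False.
  then (busy | key) forces key = True.
  then (~key | pump) forces pump = True.
  then (~key | ~light) forces light = False.
  then (busy | ~key | light | safe) forces safe = True.
  then (cache | ~pump | ~safe) forces cache = True.
Set hot = True.
All clauses satisfied.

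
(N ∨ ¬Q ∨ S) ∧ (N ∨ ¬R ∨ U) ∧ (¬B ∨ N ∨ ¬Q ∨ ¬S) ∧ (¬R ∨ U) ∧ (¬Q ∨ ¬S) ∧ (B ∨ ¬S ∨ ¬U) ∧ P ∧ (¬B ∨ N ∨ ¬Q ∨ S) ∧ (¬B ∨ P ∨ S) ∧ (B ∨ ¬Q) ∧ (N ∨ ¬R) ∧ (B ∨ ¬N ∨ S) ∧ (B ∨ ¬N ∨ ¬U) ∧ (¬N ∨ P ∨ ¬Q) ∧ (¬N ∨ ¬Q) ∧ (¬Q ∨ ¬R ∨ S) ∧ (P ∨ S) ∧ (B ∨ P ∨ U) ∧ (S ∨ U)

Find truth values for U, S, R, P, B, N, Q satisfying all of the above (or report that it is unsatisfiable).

U = True, S = True, R = False, P = True, B = True, N = True, Q = False

Unit clause (P) forces P = True.
Set U = True.
Set S = True.
  then (¬Q ∨ ¬S) forces Q = False.
  then (B ∨ ¬S ∨ ¬U) forces B = True.
Set R = False.
Set N = True.
All clauses satisfied.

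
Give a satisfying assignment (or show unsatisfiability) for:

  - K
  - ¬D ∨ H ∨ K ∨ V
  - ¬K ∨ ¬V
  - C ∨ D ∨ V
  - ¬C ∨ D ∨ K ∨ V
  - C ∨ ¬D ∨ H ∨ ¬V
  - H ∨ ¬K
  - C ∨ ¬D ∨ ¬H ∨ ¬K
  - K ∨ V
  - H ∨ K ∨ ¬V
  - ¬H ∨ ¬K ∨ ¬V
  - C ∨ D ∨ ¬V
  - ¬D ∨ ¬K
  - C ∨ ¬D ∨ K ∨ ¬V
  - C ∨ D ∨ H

D = False, V = False, K = True, C = True, H = True

Unit clause (K) forces K = True.
In (¬K ∨ ¬V) only ¬V is left, so V = False.
In (H ∨ ¬K) only H is left, so H = True.
In (¬D ∨ ¬K) only ¬D is left, so D = False.
In (C ∨ D ∨ V) only C is left, so C = True.
All clauses satisfied.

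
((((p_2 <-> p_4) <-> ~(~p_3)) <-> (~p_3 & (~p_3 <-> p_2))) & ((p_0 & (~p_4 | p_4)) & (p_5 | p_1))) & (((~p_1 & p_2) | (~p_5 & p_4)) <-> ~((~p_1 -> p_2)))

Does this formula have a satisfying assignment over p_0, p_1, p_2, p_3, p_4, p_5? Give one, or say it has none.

p_0 = True, p_1 = True, p_2 = True, p_3 = False, p_4 = False, p_5 = False

  (((p_2 <-> p_4) <-> ~(~p_3)) <-> (~p_3 & (~p_3 <-> p_2))) & ((p_0 & (~p_4 | p_4)) & (p_5 | p_1)) = True
    ((p_2 <-> p_4) <-> ~(~p_3)) <-> (~p_3 & (~p_3 <-> p_2)) = True
      (p_2 <-> p_4) <-> ~(~p_3) = True
        p_2 <-> p_4 = False
        ~(~p_3) = False
          ~p_3 = True
      ~p_3 & (~p_3 <-> p_2) = True
        ~p_3 = True
        ~p_3 <-> p_2 = True
          ~p_3 = True
    (p_0 & (~p_4 | p_4)) & (p_5 | p_1) = True
      p_0 & (~p_4 | p_4) = True
        ~p_4 | p_4 = True
          ~p_4 = True
      p_5 | p_1 = True
  ((~p_1 & p_2) | (~p_5 & p_4)) <-> ~((~p_1 -> p_2)) = True
    (~p_1 & p_2) | (~p_5 & p_4) = False
      ~p_1 & p_2 = False
        ~p_1 = False
      ~p_5 & p_4 = False
        ~p_5 = True
    ~((~p_1 -> p_2)) = False
      ~p_1 -> p_2 = True
        ~p_1 = False
Both conjuncts True, so the formula holds.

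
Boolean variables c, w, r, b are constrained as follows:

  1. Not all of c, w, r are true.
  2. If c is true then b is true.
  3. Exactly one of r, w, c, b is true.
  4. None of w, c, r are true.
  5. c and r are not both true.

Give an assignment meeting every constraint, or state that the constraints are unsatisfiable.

c=F; w=F; r=F; b=T

  (1) {c, w, r}: 0/3 true — not all ✓
  (2) c=F ⇒ b: vacuous ✓
  (3) {r, w, c, b}: 1 true — exactly one ✓
  (4) {w, c, r}: 0 true — none ✓
  (5) c=F, r=F — not both ✓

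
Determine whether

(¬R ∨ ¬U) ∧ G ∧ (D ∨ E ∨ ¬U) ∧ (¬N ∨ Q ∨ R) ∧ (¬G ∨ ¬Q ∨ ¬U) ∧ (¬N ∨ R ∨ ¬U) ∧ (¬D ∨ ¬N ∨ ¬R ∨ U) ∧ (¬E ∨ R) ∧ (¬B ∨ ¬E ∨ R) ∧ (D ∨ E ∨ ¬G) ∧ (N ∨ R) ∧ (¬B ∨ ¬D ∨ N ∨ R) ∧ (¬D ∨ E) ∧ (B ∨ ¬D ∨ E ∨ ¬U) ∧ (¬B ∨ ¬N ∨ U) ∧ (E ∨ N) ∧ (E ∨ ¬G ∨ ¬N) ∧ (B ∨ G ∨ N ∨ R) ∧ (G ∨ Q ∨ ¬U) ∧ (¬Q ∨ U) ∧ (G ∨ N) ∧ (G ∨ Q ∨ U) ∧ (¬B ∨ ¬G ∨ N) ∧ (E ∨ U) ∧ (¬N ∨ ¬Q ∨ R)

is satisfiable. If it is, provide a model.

N=F, B=F, D=T, R=T, E=T, U=F, G=T, Q=F

Unit clause (G) forces G = True.
Set N = False.
  then (N ∨ R) forces R = True.
  then (E ∨ N) forces E = True.
  then (¬B ∨ ¬G ∨ N) forces B = False.
  then (¬R ∨ ¬U) forces U = False.
  then (¬Q ∨ U) forces Q = False.
Set D = True.
All clauses satisfied.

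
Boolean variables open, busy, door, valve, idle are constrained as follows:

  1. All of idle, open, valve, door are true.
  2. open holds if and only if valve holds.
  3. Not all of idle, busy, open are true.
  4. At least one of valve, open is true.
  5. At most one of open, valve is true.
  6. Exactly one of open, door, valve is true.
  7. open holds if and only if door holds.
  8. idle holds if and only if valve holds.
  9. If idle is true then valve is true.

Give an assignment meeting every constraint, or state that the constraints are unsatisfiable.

Case door = True:
  (1) forces idle = True.
  (1) forces open = True.
  Constraint (6) is violated (open=T, door=T) — contradiction.
Case door = False:
  Constraint (1) is violated (door=F) — contradiction.
Both cases fail — unsatisfiable.

No satisfying assignment exists.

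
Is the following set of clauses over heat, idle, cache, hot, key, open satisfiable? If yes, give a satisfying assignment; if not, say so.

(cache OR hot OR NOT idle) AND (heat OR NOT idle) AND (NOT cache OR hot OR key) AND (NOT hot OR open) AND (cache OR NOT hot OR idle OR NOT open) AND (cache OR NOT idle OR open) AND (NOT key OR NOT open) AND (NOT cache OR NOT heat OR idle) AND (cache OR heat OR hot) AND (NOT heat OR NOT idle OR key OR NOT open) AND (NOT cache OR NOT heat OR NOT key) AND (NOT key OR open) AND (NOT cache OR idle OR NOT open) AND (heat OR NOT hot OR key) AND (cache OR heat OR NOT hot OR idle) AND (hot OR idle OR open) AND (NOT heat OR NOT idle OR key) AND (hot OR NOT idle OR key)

Set heat = True.
Set idle = False.
  then (NOT cache OR NOT heat OR idle) forces cache = False.
Try hot = True:
  (NOT hot OR open) forces open = True.
  clause (cache OR NOT hot OR idle OR NOT open) is falsified — backtrack.
So hot = False.
  then (hot OR idle OR open) forces open = True.
  then (NOT key OR NOT open) forces key = False.
All clauses satisfied.

heat = True; idle = False; cache = False; hot = False; key = False; open = True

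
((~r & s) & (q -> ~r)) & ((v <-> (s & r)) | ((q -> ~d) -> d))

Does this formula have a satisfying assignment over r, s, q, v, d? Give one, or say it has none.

r = False; s = True; q = True; v = False; d = False

  (~r & s) & (q -> ~r) = True
    ~r & s = True
      ~r = True
    q -> ~r = True
      ~r = True
  (v <-> (s & r)) | ((q -> ~d) -> d) = True
    v <-> (s & r) = True
      s & r = False
    (q -> ~d) -> d = False
      q -> ~d = True
        ~d = True
Both conjuncts True, so the formula holds.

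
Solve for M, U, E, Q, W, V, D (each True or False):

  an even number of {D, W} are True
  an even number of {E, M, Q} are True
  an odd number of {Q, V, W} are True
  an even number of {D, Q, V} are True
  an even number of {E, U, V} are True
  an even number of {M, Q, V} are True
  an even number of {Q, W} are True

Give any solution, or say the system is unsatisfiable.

Adding constraints 1, 3, 4 mod 2: every variable appears an even number of times on the left, so the left side is 0.
But the right sides sum to 1 (mod 2). 0 ≠ 1 — the system is inconsistent.

No satisfying assignment exists.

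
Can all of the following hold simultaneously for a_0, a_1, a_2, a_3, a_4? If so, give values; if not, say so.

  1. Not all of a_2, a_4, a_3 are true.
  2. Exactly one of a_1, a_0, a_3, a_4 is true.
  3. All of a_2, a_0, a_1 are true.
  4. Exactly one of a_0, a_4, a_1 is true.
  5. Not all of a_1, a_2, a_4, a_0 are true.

Case a_0 = True:
  (2) with a_0=T forces a_1 = False.
  Constraint (3) is violated (a_1=F) — contradiction.
Case a_0 = False:
  Constraint (3) is violated (a_0=F) — contradiction.
Both cases fail — unsatisfiable.

No satisfying assignment exists.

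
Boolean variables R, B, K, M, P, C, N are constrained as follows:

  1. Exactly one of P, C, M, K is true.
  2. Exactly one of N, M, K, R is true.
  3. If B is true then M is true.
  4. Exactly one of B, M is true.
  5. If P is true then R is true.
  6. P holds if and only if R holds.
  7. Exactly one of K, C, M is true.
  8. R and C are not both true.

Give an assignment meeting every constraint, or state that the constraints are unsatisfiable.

R: False, B: False, K: False, M: True, P: False, C: False, N: False

  (1) {P, C, M, K}: 1 true — exactly one ✓
  (2) {N, M, K, R}: 1 true — exactly one ✓
  (3) B=F ⇒ M: vacuous ✓
  (4) {B, M}: 1 true — exactly one ✓
  (5) P=F ⇒ R: vacuous ✓
  (6) P=F, R=F — same ✓
  (7) {K, C, M}: 1 true — exactly one ✓
  (8) R=F, C=F — not both ✓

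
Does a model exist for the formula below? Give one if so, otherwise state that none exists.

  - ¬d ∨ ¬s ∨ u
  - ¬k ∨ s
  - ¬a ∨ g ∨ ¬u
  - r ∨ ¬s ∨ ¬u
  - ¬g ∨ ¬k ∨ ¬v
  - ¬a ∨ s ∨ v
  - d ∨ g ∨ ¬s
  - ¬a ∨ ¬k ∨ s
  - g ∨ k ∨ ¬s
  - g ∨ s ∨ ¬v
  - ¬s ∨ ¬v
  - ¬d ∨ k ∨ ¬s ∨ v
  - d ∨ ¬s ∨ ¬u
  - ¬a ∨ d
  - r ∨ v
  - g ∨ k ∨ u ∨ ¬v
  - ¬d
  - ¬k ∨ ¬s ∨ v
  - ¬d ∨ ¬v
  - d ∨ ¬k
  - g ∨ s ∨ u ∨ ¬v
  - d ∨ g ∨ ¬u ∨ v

r=T; v=T; a=F; s=F; k=F; d=F; u=T; g=T

Unit clause (¬d) forces d = False.
In (d ∨ ¬k) only ¬k is left, so k = False.
In (¬a ∨ d) only ¬a is left, so a = False.
Set r = True.
Set v = True.
  then (¬s ∨ ¬v) forces s = False.
  then (g ∨ s ∨ ¬v) forces g = True.
Set u = True.
All clauses satisfied.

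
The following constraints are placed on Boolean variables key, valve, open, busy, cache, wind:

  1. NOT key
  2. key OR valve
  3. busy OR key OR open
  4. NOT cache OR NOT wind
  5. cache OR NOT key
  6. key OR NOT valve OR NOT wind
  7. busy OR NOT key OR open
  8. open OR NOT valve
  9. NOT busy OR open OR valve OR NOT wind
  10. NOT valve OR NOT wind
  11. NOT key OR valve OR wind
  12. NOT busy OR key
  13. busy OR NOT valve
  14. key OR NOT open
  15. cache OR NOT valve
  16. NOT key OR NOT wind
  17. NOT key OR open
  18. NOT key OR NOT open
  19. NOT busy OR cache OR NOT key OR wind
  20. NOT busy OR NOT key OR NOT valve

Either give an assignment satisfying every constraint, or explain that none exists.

Case key = True:
  Clause (NOT key) is falsified — contradiction.
Case key = False:
  (key OR valve) forces valve = True.
  (key OR NOT valve OR NOT wind) forces wind = False.
  (open OR NOT valve) forces open = True.
  Clause (key OR NOT open) is falsified — contradiction.
Both cases fail, so the formula is unsatisfiable.

UNSATISFIABLE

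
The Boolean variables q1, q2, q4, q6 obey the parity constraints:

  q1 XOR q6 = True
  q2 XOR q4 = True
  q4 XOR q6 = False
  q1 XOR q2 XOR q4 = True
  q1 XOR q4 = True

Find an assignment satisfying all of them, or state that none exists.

q1 = False; q2 = False; q4 = True; q6 = True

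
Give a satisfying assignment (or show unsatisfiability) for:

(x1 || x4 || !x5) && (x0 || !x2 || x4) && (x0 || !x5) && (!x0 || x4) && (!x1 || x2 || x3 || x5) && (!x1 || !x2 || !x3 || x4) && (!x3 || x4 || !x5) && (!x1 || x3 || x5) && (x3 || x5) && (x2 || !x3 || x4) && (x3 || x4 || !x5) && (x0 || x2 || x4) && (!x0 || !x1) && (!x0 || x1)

Try x0 = True:
  (!x0 || x4) forces x4 = True.
  (!x0 || !x1) forces x1 = False.
  clause (!x0 || x1) is falsified — backtrack.
So x0 = False.
  then (x0 || !x5) forces x5 = False.
  then (x3 || x5) forces x3 = True.
Set x1 = True.
Set x2 = True.
  then (x0 || !x2 || x4) forces x4 = True.
All clauses satisfied.

x0=F, x1=T, x2=T, x3=T, x4=T, x5=F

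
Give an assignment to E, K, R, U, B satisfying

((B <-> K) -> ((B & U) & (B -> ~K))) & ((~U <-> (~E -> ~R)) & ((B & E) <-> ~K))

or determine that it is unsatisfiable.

E = True, K = True, R = False, U = False, B = False

  (B <-> K) -> ((B & U) & (B -> ~K)) = True
    B <-> K = False
    (B & U) & (B -> ~K) = False
      B & U = False
      B -> ~K = True
        ~K = False
  (~U <-> (~E -> ~R)) & ((B & E) <-> ~K) = True
    ~U <-> (~E -> ~R) = True
      ~U = True
      ~E -> ~R = True
        ~E = False
        ~R = True
    (B & E) <-> ~K = True
      B & E = False
      ~K = False
Both conjuncts True, so the formula holds.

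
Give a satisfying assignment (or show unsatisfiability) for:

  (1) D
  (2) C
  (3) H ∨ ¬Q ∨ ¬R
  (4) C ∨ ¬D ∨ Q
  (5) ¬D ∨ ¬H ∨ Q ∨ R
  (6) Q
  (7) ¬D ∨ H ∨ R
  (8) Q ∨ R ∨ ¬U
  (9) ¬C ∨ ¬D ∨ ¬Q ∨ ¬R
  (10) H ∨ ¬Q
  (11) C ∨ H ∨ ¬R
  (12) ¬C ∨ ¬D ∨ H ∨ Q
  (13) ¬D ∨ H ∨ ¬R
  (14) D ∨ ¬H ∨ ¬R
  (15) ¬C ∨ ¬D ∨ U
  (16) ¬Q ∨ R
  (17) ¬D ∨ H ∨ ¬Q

Case Q = True:
  (D) forces D = True.
  (C) forces C = True.
  (¬C ∨ ¬D ∨ ¬Q ∨ ¬R) forces R = False.
  Clause (¬Q ∨ R) is falsified — contradiction.
Case Q = False:
  Clause (Q) is falsified — contradiction.
Both cases fail, so the formula is unsatisfiable.

The formula is unsatisfiable.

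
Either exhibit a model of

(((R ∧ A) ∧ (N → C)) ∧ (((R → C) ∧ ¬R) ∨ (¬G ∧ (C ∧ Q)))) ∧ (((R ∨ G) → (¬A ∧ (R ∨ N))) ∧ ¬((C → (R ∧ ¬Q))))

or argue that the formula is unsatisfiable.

Unsatisfiable — no assignment works.

Case R = True: the formula simplifies to ((A ∧ (N → C)) ∧ (¬G ∧ (C ∧ Q))) ∧ (¬A ∧ ¬((C → ¬Q))).
  A = True: the conjunct ¬A is False.
  A = False: the conjunct A is False.
Case R = False: the conjunct R is False.
Both cases fail — unsatisfiable.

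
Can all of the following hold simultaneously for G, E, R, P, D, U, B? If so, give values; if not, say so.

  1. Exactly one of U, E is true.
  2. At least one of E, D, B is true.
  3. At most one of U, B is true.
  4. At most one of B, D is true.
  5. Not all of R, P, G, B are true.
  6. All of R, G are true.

G = True; E = True; R = True; P = True; D = True; U = False; B = False

  (1) {U, E}: 1 true — exactly one ✓
  (2) {E, D, B}: 2 true — at least one ✓
  (3) {U, B}: 0 true — at most one ✓
  (4) {B, D}: 1 true — at most one ✓
  (5) {R, P, G, B}: 3/4 true — not all ✓
  (6) {R, G}: all 2 true ✓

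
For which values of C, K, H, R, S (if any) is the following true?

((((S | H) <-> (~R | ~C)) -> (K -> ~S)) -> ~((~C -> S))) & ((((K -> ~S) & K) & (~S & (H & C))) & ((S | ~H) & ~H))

No satisfying assignment exists.

Case H = True: the conjunct ~H is False.
Case H = False: the conjunct H is False.
Both cases fail — unsatisfiable.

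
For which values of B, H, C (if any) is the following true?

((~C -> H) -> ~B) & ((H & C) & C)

B: False, H: True, C: True

  (~C -> H) -> ~B = True
    ~C -> H = True
      ~C = False
    ~B = True
  (H & C) & C = True
    H & C = True
Both conjuncts True, so the formula holds.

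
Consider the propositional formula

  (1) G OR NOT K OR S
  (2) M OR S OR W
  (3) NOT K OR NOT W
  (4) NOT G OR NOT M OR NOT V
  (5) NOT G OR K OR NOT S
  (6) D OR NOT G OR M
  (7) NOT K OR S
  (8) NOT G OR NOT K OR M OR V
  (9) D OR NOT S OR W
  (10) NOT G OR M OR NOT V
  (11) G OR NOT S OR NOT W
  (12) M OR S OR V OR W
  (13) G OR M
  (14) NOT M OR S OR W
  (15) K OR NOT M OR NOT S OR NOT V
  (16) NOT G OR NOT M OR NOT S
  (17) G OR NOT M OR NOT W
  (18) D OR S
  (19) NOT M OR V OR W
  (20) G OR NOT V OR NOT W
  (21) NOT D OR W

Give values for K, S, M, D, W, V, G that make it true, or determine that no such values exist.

K=F; S=F; M=T; D=T; W=T; V=F; G=T

Set K = False.
Set S = False.
  then (D OR S) forces D = True.
  then (NOT D OR W) forces W = True.
Set M = True.
  then (G OR NOT M OR NOT W) forces G = True.
  then (NOT G OR NOT M OR NOT V) forces V = False.
All clauses satisfied.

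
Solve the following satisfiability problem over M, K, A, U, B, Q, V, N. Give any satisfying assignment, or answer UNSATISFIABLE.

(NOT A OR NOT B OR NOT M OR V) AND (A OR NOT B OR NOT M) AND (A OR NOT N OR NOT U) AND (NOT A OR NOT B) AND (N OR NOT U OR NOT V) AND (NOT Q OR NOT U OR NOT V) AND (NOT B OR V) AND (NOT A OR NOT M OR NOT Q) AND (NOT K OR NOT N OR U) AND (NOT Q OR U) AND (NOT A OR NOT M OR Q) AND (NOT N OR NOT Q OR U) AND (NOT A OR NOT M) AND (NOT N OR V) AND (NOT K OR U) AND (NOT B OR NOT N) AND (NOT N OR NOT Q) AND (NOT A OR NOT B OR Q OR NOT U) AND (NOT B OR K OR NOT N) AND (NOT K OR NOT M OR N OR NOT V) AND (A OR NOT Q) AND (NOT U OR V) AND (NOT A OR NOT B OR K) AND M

M=T, K=F, A=F, U=F, B=F, Q=F, V=T, N=T

Unit clause (M) forces M = True.
In (NOT A OR NOT M) only NOT A is left, so A = False.
In (A OR NOT Q) only NOT Q is left, so Q = False.
In (A OR NOT B OR NOT M) only NOT B is left, so B = False.
Try K = True:
  (NOT K OR U) forces U = True.
  (A OR NOT N OR NOT U) forces N = False.
  (N OR NOT U OR NOT V) forces V = False.
  clause (NOT U OR V) is falsified — backtrack.
So K = False.
Set U = False.
Set V = True.
Set N = True.
All clauses satisfied.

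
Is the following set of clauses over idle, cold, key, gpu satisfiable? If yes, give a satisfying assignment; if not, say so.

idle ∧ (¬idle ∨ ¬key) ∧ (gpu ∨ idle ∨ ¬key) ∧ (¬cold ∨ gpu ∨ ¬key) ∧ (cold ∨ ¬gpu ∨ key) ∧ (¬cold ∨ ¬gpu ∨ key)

Unit clause (idle) forces idle = True.
In (¬idle ∨ ¬key) only ¬key is left, so key = False.
Set cold = False.
  then (cold ∨ ¬gpu ∨ key) forces gpu = False.
All clauses satisfied.

idle = True, cold = False, key = False, gpu = False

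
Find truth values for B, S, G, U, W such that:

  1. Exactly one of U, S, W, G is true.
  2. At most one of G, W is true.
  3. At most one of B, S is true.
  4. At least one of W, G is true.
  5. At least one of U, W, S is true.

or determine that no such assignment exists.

B = True, S = False, G = False, U = False, W = True

  (1) {U, S, W, G}: 1 true — exactly one ✓
  (2) {G, W}: 1 true — at most one ✓
  (3) {B, S}: 1 true — at most one ✓
  (4) {W, G}: 1 true — at least one ✓
  (5) {U, W, S}: 1 true — at least one ✓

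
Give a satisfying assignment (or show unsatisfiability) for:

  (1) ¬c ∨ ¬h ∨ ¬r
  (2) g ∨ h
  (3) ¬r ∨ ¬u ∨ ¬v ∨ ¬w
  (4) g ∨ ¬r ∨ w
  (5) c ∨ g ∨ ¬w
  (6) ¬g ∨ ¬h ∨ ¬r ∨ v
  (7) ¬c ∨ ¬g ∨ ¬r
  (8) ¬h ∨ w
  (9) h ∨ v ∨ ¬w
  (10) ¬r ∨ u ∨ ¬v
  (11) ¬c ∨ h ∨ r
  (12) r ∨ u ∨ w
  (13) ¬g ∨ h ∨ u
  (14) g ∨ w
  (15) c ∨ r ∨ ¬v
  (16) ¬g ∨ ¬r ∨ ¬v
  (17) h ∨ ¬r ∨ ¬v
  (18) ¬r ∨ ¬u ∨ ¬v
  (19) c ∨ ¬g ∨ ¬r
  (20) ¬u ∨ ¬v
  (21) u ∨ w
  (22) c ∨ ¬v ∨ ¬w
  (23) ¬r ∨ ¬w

v = False, g = False, c = True, u = False, r = False, w = True, h = True

Set v = False.
Set g = False.
  then (g ∨ h) forces h = True.
  then (¬h ∨ w) forces w = True.
  then (¬r ∨ ¬w) forces r = False.
  then (c ∨ g ∨ ¬w) forces c = True.
Set u = False.
All clauses satisfied.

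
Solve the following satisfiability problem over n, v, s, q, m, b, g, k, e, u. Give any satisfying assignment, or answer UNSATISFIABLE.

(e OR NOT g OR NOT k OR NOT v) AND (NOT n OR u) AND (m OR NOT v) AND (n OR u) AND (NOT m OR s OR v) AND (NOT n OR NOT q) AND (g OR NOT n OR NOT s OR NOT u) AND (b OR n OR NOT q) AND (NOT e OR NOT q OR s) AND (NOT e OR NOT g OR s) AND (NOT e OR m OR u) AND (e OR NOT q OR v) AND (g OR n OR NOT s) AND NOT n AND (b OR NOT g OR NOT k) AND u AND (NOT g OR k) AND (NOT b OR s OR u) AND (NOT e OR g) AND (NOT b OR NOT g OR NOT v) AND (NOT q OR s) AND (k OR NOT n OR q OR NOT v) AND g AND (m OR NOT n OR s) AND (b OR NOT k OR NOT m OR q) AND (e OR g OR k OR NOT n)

Unit clause (NOT n) forces n = False.
Unit clause (u) forces u = True.
Unit clause (g) forces g = True.
In (NOT g OR k) only k is left, so k = True.
In (b OR NOT g OR NOT k) only b is left, so b = True.
In (NOT b OR NOT g OR NOT v) only NOT v is left, so v = False.
Set s = True.
Set q = True.
  then (e OR NOT q OR v) forces e = True.
Set m = False.
All clauses satisfied.

n: False, v: False, s: True, q: True, m: False, b: True, g: True, k: True, e: True, u: True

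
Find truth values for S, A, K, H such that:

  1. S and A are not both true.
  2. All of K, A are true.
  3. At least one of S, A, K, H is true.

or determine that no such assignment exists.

S=F, A=T, K=T, H=F

  (1) S=F, A=T — not both ✓
  (2) {K, A}: all 2 true ✓
  (3) {S, A, K, H}: 2 true — at least one ✓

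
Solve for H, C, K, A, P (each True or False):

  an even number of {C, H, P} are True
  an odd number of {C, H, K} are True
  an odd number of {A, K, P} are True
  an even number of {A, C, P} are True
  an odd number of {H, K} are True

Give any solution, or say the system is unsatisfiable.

H: False, C: False, K: True, A: False, P: False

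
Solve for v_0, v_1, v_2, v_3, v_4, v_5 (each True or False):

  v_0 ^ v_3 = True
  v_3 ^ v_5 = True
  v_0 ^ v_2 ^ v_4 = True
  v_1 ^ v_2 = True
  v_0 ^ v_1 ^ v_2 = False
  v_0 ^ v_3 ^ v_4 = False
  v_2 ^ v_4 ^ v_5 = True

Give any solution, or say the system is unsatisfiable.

v_0=T, v_1=F, v_2=T, v_3=F, v_4=T, v_5=T

v_0 ^ v_3 = T ^ F = True ✓
v_3 ^ v_5 = F ^ T = True ✓
v_0 ^ v_2 ^ v_4 = T ^ T ^ T = True ✓
v_1 ^ v_2 = F ^ T = True ✓
v_0 ^ v_1 ^ v_2 = T ^ F ^ T = False ✓
v_0 ^ v_3 ^ v_4 = T ^ F ^ T = False ✓
v_2 ^ v_4 ^ v_5 = T ^ T ^ T = True ✓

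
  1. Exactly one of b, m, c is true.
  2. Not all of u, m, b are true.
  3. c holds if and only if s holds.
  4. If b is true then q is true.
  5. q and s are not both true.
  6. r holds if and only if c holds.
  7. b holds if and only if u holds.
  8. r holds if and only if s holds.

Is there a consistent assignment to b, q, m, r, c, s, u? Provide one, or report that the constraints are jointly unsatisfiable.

b: False, q: False, m: True, r: False, c: False, s: False, u: False

  (1) {b, m, c}: 1 true — exactly one ✓
  (2) {u, m, b}: 1/3 true — not all ✓
  (3) c=F, s=F — same ✓
  (4) b=F ⇒ q: vacuous ✓
  (5) q=F, s=F — not both ✓
  (6) r=F, c=F — same ✓
  (7) b=F, u=F — same ✓
  (8) r=F, s=F — same ✓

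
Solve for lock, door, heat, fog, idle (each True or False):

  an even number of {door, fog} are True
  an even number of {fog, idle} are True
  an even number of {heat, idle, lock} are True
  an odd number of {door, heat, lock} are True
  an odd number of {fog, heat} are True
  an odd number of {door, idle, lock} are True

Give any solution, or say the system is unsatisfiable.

Unsatisfiable — no assignment works.

Adding constraints 1, 2, 3, 4 mod 2: every variable appears an even number of times on the left, so the left side is 0.
But the right sides sum to 1 (mod 2). 0 ≠ 1 — the system is inconsistent.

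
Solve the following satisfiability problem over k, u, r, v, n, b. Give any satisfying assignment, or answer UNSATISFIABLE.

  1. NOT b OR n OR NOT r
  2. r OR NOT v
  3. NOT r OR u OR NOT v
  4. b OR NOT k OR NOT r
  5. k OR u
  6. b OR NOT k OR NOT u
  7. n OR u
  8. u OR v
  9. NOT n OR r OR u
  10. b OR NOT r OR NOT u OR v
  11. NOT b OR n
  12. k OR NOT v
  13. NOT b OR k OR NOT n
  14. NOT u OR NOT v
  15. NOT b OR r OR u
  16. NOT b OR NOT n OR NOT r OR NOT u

Set k = True.
Try u = False:
  (n OR u) forces n = True.
  (u OR v) forces v = True.
  (r OR NOT v) forces r = True.
  clause (NOT r OR u OR NOT v) is falsified — backtrack.
So u = True.
  then (b OR NOT k OR NOT u) forces b = True.
  then (NOT b OR n) forces n = True.
  then (NOT u OR NOT v) forces v = False.
  then (NOT b OR NOT n OR NOT r OR NOT u) forces r = False.
All clauses satisfied.

k: True, u: True, r: False, v: False, n: True, b: True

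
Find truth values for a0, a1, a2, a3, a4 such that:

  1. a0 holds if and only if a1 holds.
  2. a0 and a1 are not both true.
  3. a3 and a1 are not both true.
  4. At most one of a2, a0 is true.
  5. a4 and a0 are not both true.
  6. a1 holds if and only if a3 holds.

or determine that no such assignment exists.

a0=F; a1=F; a2=T; a3=F; a4=T

  (1) a0=F, a1=F — same ✓
  (2) a0=F, a1=F — not both ✓
  (3) a3=F, a1=F — not both ✓
  (4) {a2, a0}: 1 true — at most one ✓
  (5) a4=T, a0=F — not both ✓
  (6) a1=F, a3=F — same ✓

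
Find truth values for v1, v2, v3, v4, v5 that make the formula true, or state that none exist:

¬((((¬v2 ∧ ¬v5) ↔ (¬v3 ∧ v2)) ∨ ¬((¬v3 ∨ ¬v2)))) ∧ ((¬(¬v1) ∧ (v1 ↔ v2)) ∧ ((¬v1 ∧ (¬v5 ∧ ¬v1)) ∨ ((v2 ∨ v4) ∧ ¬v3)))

v1=T, v2=T, v3=F, v4=T, v5=F

  ¬((((¬v2 ∧ ¬v5) ↔ (¬v3 ∧ v2)) ∨ ¬((¬v3 ∨ ¬v2)))) = True
    ((¬v2 ∧ ¬v5) ↔ (¬v3 ∧ v2)) ∨ ¬((¬v3 ∨ ¬v2)) = False
      (¬v2 ∧ ¬v5) ↔ (¬v3 ∧ v2) = False
        ¬v2 ∧ ¬v5 = False
          ¬v2 = False
          ¬v5 = True
        ¬v3 ∧ v2 = True
          ¬v3 = True
      ¬((¬v3 ∨ ¬v2)) = False
        ¬v3 ∨ ¬v2 = True
          ¬v3 = True
          ¬v2 = False
  (¬(¬v1) ∧ (v1 ↔ v2)) ∧ ((¬v1 ∧ (¬v5 ∧ ¬v1)) ∨ ((v2 ∨ v4) ∧ ¬v3)) = True
    ¬(¬v1) ∧ (v1 ↔ v2) = True
      ¬(¬v1) = True
        ¬v1 = False
      v1 ↔ v2 = True
    (¬v1 ∧ (¬v5 ∧ ¬v1)) ∨ ((v2 ∨ v4) ∧ ¬v3) = True
      ¬v1 ∧ (¬v5 ∧ ¬v1) = False
        ¬v1 = False
        ¬v5 ∧ ¬v1 = False
          ¬v5 = True
          ¬v1 = False
      (v2 ∨ v4) ∧ ¬v3 = True
        v2 ∨ v4 = True
        ¬v3 = True
Both conjuncts True, so the formula holds.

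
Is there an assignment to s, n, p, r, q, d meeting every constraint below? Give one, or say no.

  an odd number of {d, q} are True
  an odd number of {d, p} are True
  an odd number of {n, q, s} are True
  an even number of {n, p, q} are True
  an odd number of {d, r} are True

s = False, n = False, p = True, r = True, q = True, d = False

{d, q}: 1 true → odd ✓
{d, p}: 1 true → odd ✓
{n, q, s}: 1 true → odd ✓
{n, p, q}: 2 true → even ✓
{d, r}: 1 true → odd ✓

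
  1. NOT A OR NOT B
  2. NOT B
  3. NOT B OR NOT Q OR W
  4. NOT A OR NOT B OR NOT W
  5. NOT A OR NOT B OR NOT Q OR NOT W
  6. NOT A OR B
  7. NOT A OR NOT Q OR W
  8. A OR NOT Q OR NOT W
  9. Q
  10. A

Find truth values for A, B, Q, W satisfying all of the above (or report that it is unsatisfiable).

UNSATISFIABLE

Case A = True:
  (NOT A OR NOT B) forces B = False.
  Clause (NOT A OR B) is falsified — contradiction.
Case A = False:
  Clause (A) is falsified — contradiction.
Both cases fail, so the formula is unsatisfiable.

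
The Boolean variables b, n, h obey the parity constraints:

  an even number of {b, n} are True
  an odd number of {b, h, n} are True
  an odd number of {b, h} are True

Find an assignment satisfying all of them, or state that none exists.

b = False, n = False, h = True

{b, n}: 0 true → even ✓
{b, h, n}: 1 true → odd ✓
{b, h}: 1 true → odd ✓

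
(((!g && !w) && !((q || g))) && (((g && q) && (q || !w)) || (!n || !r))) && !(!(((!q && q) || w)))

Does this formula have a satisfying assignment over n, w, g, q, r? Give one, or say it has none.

No satisfying assignment exists.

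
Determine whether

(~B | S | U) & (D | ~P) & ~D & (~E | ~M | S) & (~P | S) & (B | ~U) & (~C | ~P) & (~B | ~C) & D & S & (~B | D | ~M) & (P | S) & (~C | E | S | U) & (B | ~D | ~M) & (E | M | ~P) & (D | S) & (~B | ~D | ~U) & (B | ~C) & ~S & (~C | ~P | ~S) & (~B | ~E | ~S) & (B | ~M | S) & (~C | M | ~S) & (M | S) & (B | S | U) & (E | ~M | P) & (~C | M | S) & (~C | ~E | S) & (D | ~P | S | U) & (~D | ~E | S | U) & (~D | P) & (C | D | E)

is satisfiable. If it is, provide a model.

No satisfying assignment exists.

Case D = True:
  Clause (~D) is falsified — contradiction.
Case D = False:
  Clause (D) is falsified — contradiction.
Both cases fail, so the formula is unsatisfiable.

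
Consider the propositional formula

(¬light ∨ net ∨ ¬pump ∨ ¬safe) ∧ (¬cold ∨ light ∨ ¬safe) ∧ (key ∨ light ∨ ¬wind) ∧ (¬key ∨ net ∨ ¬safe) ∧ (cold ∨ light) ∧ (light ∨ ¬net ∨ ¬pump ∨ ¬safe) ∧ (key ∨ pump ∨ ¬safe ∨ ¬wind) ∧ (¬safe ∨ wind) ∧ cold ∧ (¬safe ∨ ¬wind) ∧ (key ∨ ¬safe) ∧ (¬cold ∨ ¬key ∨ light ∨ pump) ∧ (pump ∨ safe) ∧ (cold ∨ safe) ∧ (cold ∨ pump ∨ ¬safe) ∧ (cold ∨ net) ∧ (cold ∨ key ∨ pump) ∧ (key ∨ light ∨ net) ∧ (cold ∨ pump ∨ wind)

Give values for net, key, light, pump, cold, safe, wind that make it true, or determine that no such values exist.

net: False; key: True; light: True; pump: True; cold: True; safe: False; wind: False

Unit clause (cold) forces cold = True.
Set net = False.
Set key = True.
  then (¬key ∨ net ∨ ¬safe) forces safe = False.
  then (pump ∨ safe) forces pump = True.
Set light = True.
Set wind = False.
All clauses satisfied.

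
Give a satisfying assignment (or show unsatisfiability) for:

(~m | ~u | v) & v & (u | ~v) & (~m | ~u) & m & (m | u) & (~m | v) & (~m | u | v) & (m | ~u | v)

The formula is unsatisfiable.

Case m = True:
  (v) forces v = True.
  (u | ~v) forces u = True.
  Clause (~m | ~u) is falsified — contradiction.
Case m = False:
  Clause (m) is falsified — contradiction.
Both cases fail, so the formula is unsatisfiable.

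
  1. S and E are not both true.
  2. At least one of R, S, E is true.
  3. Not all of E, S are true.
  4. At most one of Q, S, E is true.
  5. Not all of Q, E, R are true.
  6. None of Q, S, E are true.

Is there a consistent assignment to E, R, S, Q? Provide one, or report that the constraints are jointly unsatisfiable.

E=F; R=T; S=F; Q=F

  (1) S=F, E=F — not both ✓
  (2) {R, S, E}: 1 true — at least one ✓
  (3) {E, S}: 0/2 true — not all ✓
  (4) {Q, S, E}: 0 true — at most one ✓
  (5) {Q, E, R}: 1/3 true — not all ✓
  (6) {Q, S, E}: 0 true — none ✓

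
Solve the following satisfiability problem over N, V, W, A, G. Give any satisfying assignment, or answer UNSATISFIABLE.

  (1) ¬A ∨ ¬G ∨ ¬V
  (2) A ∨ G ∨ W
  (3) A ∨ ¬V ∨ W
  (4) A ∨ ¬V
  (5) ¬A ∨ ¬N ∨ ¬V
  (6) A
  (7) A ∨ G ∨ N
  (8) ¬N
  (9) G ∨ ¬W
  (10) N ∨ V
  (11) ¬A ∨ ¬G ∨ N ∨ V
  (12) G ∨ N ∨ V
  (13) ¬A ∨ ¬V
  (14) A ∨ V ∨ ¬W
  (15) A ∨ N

Case N = True:
  Clause (¬N) is falsified — contradiction.
Case N = False:
  (A) forces A = True.
  (N ∨ V) forces V = True.
  Clause (¬A ∨ ¬V) is falsified — contradiction.
Both cases fail, so the formula is unsatisfiable.

No satisfying assignment exists.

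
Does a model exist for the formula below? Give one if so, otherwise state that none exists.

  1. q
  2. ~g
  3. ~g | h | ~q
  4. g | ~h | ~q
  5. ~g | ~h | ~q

g=F, q=T, h=F

Unit clause (q) forces q = True.
Unit clause (~g) forces g = False.
In (g | ~h | ~q) only ~h is left, so h = False.
All clauses satisfied.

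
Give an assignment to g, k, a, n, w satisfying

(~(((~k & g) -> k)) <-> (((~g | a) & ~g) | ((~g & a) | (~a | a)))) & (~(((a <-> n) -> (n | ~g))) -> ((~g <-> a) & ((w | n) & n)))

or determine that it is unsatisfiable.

g: True, k: False, a: True, n: True, w: False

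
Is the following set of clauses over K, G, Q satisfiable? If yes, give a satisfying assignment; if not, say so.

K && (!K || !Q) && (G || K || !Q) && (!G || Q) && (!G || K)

K=T, G=F, Q=F

Unit clause (K) forces K = True.
In (!K || !Q) only !Q is left, so Q = False.
In (!G || Q) only !G is left, so G = False.
Check each clause:
  (K): K holds.
  (!K || !Q): !Q holds.
  (G || K || !Q): K holds.
  (!G || Q): !G holds.
  (!G || K): !G holds.
All clauses satisfied.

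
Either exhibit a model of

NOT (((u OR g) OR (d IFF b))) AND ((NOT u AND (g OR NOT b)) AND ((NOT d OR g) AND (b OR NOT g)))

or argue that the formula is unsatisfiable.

Case g = True: the conjunct NOT (((u OR g) OR (d IFF b))) becomes NOT ((True OR (d IFF b))) = False.
Case g = False: the formula simplifies to NOT ((u OR (d IFF b))) AND ((NOT u AND NOT b) AND NOT d).
  u = True: the conjunct NOT ((u OR (d IFF b))) becomes NOT ((True OR (d IFF b))) = False.
  u = False: simplifies to NOT ((d IFF b)) AND (NOT b AND NOT d).
    d = True: the conjunct NOT d is False.
    d = False: simplifies to NOT (NOT b) AND NOT b.
      b = True: the conjunct NOT b is False.
      b = False: the conjunct NOT (NOT b) becomes NOT (NOT False) = False.
Both cases fail — unsatisfiable.

Unsatisfiable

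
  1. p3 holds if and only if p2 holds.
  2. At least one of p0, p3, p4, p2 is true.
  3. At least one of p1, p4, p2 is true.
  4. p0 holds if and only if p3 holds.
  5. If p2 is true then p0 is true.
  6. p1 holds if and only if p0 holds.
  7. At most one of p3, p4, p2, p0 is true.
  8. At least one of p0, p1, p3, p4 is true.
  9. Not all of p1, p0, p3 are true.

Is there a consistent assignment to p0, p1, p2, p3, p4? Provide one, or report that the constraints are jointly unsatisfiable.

p0: False, p1: False, p2: False, p3: False, p4: True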